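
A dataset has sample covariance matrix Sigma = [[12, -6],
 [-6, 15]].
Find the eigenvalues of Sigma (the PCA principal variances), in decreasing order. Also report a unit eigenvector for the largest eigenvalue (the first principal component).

Step 1 — characteristic polynomial of 2×2 Sigma:
  det(Sigma - λI) = λ² - trace · λ + det = 0.
  trace = 12 + 15 = 27, det = 12·15 - (-6)² = 144.
Step 2 — discriminant:
  Δ = trace² - 4·det = 729 - 576 = 153.
Step 3 — eigenvalues:
  λ = (trace ± √Δ)/2 = (27 ± 12.3693)/2,
  λ_1 = 19.6847,  λ_2 = 7.3153.

Step 4 — unit eigenvector for λ_1: solve (Sigma - λ_1 I)v = 0. First row:
  (12 - 19.6847)·v_x + (-6)·v_y = 0, i.e. (-7.6847)·v_x + (-6)·v_y = 0,
  so v ∝ (b, λ_1 - a) = (-6, 7.6847); multiply by -1 so the first entry is positive: u = (6, -7.6847).
  ||u|| = √((6)² + (-7.6847)²) = √(95.054) ≈ 9.7496,
  v_1 = u/||u|| ≈ (0.6154, -0.7882) (||v_1|| = 1).

λ_1 = 19.6847,  λ_2 = 7.3153;  v_1 ≈ (0.6154, -0.7882)


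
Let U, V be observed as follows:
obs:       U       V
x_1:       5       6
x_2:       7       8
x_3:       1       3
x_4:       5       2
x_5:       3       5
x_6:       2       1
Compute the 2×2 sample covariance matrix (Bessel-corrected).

Step 1 — column means:
  mean(U) = (5 + 7 + 1 + 5 + 3 + 2) / 6 = 23/6 = 3.8333
  mean(V) = (6 + 8 + 3 + 2 + 5 + 1) / 6 = 25/6 = 4.1667

Step 2 — sample covariance S[i,j] = (1/(n-1)) · Σ_k (x_{k,i} - mean_i) · (x_{k,j} - mean_j), with n-1 = 5.
  S[U,U] = ((1.1667)·(1.1667) + (3.1667)·(3.1667) + (-2.8333)·(-2.8333) + (1.1667)·(1.1667) + (-0.8333)·(-0.8333) + (-1.8333)·(-1.8333)) / 5 = 24.8333/5 = 4.9667
  S[U,V] = ((1.1667)·(1.8333) + (3.1667)·(3.8333) + (-2.8333)·(-1.1667) + (1.1667)·(-2.1667) + (-0.8333)·(0.8333) + (-1.8333)·(-3.1667)) / 5 = 20.1667/5 = 4.0333
  S[V,V] = ((1.8333)·(1.8333) + (3.8333)·(3.8333) + (-1.1667)·(-1.1667) + (-2.1667)·(-2.1667) + (0.8333)·(0.8333) + (-3.1667)·(-3.1667)) / 5 = 34.8333/5 = 6.9667

S is symmetric (S[j,i] = S[i,j]). Assembling:

S = [[4.9667, 4.0333],
 [4.0333, 6.9667]]


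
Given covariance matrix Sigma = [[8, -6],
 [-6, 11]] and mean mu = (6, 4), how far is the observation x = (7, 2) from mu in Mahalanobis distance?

Step 1 — centre the observation: (x - mu) = (1, -2).

Step 2 — invert Sigma. det(Sigma) = 8·11 - (-6)² = 52.
  Sigma^{-1} = (1/det) · [[d, -b], [-b, a]] = [[0.2115, 0.1154],
 [0.1154, 0.1538]].

Step 3 — form the quadratic (x - mu)^T · Sigma^{-1} · (x - mu):
  Sigma^{-1} · (x - mu) = (-0.0192, -0.1923).
  (x - mu)^T · [Sigma^{-1} · (x - mu)] = (1)·(-0.0192) + (-2)·(-0.1923) = 0.3654.

Step 4 — take square root: d = √(0.3654) ≈ 0.6045.

d(x, mu) = √(0.3654) ≈ 0.6045


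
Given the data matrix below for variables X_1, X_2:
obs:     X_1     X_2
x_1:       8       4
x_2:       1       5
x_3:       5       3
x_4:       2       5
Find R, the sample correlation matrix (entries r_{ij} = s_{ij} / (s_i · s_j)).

Step 1 — column means:
  mean(X_1) = (8 + 1 + 5 + 2) / 4 = 16/4 = 4
  mean(X_2) = (4 + 5 + 3 + 5) / 4 = 17/4 = 4.25

Step 2 — sample variances and covariances s[i,j] = (1/(n-1)) · Σ_k (x_{k,i} - mean_i) · (x_{k,j} - mean_j), with n-1 = 3:
  s[X_1,X_1] = ((4)·(4) + (-3)·(-3) + (1)·(1) + (-2)·(-2)) / 3 = 30/3 = 10
  s[X_1,X_2] = ((4)·(-0.25) + (-3)·(0.75) + (1)·(-1.25) + (-2)·(0.75)) / 3 = -6/3 = -2
  s[X_2,X_2] = ((-0.25)·(-0.25) + (0.75)·(0.75) + (-1.25)·(-1.25) + (0.75)·(0.75)) / 3 = 2.75/3 = 0.9167
  Sample standard deviations s_i = √(s[i,i]):
  s(X_1) = √(10) = 3.1623
  s(X_2) = √(0.9167) = 0.9574

Step 3 — r_{ij} = s_{ij} / (s_i · s_j):
  r[X_1,X_1] = 1 (diagonal).
  r[X_1,X_2] = -2 / (3.1623 · 0.9574) = -2 / 3.0277 = -0.6606
  r[X_2,X_2] = 1 (diagonal).

R is symmetric with unit diagonal. Assembling:

R = [[1, -0.6606],
 [-0.6606, 1]]


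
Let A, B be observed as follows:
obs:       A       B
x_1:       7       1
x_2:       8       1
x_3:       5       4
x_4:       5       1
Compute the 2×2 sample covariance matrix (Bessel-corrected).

Step 1 — column means:
  mean(A) = (7 + 8 + 5 + 5) / 4 = 25/4 = 6.25
  mean(B) = (1 + 1 + 4 + 1) / 4 = 7/4 = 1.75

Step 2 — sample covariance S[i,j] = (1/(n-1)) · Σ_k (x_{k,i} - mean_i) · (x_{k,j} - mean_j), with n-1 = 3.
  S[A,A] = ((0.75)·(0.75) + (1.75)·(1.75) + (-1.25)·(-1.25) + (-1.25)·(-1.25)) / 3 = 6.75/3 = 2.25
  S[A,B] = ((0.75)·(-0.75) + (1.75)·(-0.75) + (-1.25)·(2.25) + (-1.25)·(-0.75)) / 3 = -3.75/3 = -1.25
  S[B,B] = ((-0.75)·(-0.75) + (-0.75)·(-0.75) + (2.25)·(2.25) + (-0.75)·(-0.75)) / 3 = 6.75/3 = 2.25

S is symmetric (S[j,i] = S[i,j]). Assembling:

S = [[2.25, -1.25],
 [-1.25, 2.25]]


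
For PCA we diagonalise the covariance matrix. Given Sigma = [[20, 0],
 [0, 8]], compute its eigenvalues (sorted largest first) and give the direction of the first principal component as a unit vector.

Step 1 — characteristic polynomial of 2×2 Sigma:
  det(Sigma - λI) = λ² - trace · λ + det = 0.
  trace = 20 + 8 = 28, det = 20·8 - (0)² = 160.
Step 2 — discriminant:
  Δ = trace² - 4·det = 784 - 640 = 144.
Step 3 — eigenvalues:
  λ = (trace ± √Δ)/2 = (28 ± 12)/2,
  λ_1 = 20,  λ_2 = 8.

Step 4 — unit eigenvector for λ_1: Sigma is diagonal, so its eigenvectors are the coordinate axes. λ_1 = 20 is the diagonal entry on the first coordinate axis, hence
  v_1 = (1, 0) (||v_1|| = 1).

λ_1 = 20,  λ_2 = 8;  v_1 ≈ (1, 0)


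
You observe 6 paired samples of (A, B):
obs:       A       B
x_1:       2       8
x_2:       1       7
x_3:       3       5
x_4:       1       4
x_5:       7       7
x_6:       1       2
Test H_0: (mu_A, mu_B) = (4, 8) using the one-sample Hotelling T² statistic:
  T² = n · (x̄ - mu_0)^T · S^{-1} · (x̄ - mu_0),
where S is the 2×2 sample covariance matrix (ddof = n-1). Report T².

Step 1 — sample mean vector:
  mean(A) = (2 + 1 + 3 + 1 + 7 + 1) / 6 = 15/6 = 2.5
  mean(B) = (8 + 7 + 5 + 4 + 7 + 2) / 6 = 33/6 = 5.5
  x̄ = (2.5, 5.5),  deviation x̄ - mu_0 = (2.5, 5.5) - (4, 8) = (-1.5, -2.5).

Step 2 — sample covariance matrix, S[i,j] = (1/(n-1)) · Σ_k (x_{k,i} - mean_i) · (x_{k,j} - mean_j), divisor n-1 = 5:
  S[A,A] = ((-0.5)·(-0.5) + (-1.5)·(-1.5) + (0.5)·(0.5) + (-1.5)·(-1.5) + (4.5)·(4.5) + (-1.5)·(-1.5)) / 5 = 27.5/5 = 5.5
  S[A,B] = ((-0.5)·(2.5) + (-1.5)·(1.5) + (0.5)·(-0.5) + (-1.5)·(-1.5) + (4.5)·(1.5) + (-1.5)·(-3.5)) / 5 = 10.5/5 = 2.1
  S[B,B] = ((2.5)·(2.5) + (1.5)·(1.5) + (-0.5)·(-0.5) + (-1.5)·(-1.5) + (1.5)·(1.5) + (-3.5)·(-3.5)) / 5 = 25.5/5 = 5.1
  S = [[5.5, 2.1],
 [2.1, 5.1]].

Step 3 — invert S. det(S) = 5.5·5.1 - (2.1)² = 23.64.
  S^{-1} = (1/det) · [[d, -b], [-b, a]] = [[0.2157, -0.0888],
 [-0.0888, 0.2327]].

Step 4 — quadratic form (x̄ - mu_0)^T · S^{-1} · (x̄ - mu_0):
  S^{-1} · (x̄ - mu_0) = (-0.1015, -0.4484),
  (x̄ - mu_0)^T · [...] = (-1.5)·(-0.1015) + (-2.5)·(-0.4484) = 1.2733.

Step 5 — scale by n: T² = 6 · 1.2733 = 7.6396.

T² ≈ 7.6396


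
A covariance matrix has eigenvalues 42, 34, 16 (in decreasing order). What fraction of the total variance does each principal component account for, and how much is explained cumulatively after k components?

Step 1 — total variance = trace(Sigma) = Σ λ_i = 42 + 34 + 16 = 92.

Step 2 — fraction explained by component i = λ_i / Σ λ:
  PC1: 42/92 = 0.4565
  PC2: 34/92 = 0.3696
  PC3: 16/92 = 0.1739

Step 3 — cumulative fraction after k components = (λ_1 + ... + λ_k) / Σ λ:
  k = 1: 42/92 = 0.4565
  k = 2: (42 + 34)/92 = 76/92 = 0.8261
  k = 3: (42 + 34 + 16)/92 = 92/92 = 1

Summary (fraction, with percent):

explained: PC1 0.4565 (45.65%), PC2 0.3696 (36.96%), PC3 0.1739 (17.39%);  cumulative: 0.4565, 0.8261, 1


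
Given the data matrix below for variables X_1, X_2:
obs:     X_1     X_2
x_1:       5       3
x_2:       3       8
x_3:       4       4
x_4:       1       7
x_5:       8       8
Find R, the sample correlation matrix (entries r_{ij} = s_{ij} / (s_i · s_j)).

Step 1 — column means:
  mean(X_1) = (5 + 3 + 4 + 1 + 8) / 5 = 21/5 = 4.2
  mean(X_2) = (3 + 8 + 4 + 7 + 8) / 5 = 30/5 = 6

Step 2 — sample variances and covariances s[i,j] = (1/(n-1)) · Σ_k (x_{k,i} - mean_i) · (x_{k,j} - mean_j), with n-1 = 4:
  s[X_1,X_1] = ((0.8)·(0.8) + (-1.2)·(-1.2) + (-0.2)·(-0.2) + (-3.2)·(-3.2) + (3.8)·(3.8)) / 4 = 26.8/4 = 6.7
  s[X_1,X_2] = ((0.8)·(-3) + (-1.2)·(2) + (-0.2)·(-2) + (-3.2)·(1) + (3.8)·(2)) / 4 = 0/4 = 0
  s[X_2,X_2] = ((-3)·(-3) + (2)·(2) + (-2)·(-2) + (1)·(1) + (2)·(2)) / 4 = 22/4 = 5.5
  Sample standard deviations s_i = √(s[i,i]):
  s(X_1) = √(6.7) = 2.5884
  s(X_2) = √(5.5) = 2.3452

Step 3 — r_{ij} = s_{ij} / (s_i · s_j):
  r[X_1,X_1] = 1 (diagonal).
  r[X_1,X_2] = 0 / (2.5884 · 2.3452) = 0 / 6.0704 = 0
  r[X_2,X_2] = 1 (diagonal).

R is symmetric with unit diagonal. Assembling:

R = [[1, 0],
 [0, 1]]


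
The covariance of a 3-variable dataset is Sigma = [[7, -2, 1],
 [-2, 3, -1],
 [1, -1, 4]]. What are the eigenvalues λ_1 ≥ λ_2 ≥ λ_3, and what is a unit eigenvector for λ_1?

Step 1 — characteristic polynomial p(λ) = det(λI - Sigma) = λ³ - tr·λ² + c_1·λ - det, where tr = trace, c_1 = sum of the principal 2×2 minors, det = det(Sigma):
  tr = 7 + 3 + 4 = 14,
  c_1 = (7·3 - (-2)²) + (7·4 - (1)²) + (3·4 - (-1)²) = 17 + 27 + 11 = 55,
  det = 7·(3·4 - (-1)²) - (-2)·((-2)·4 - (-1)·(1)) + (1)·((-2)·(-1) - 3·(1)) = 7·(11) - (-2)·(-7) + (1)·(-1) = 62.
  So p(λ) = λ³ - 14λ² + 55λ - 62.
Step 2 — look for an integer root (rational root theorem: any rational root is an integer divisor of 62). Testing λ = 2:
  p(2) = 8 - 56 + 110 - 62 = 0  ✓
  Dividing out (λ - 2): p(λ) = (λ - 2)(λ² - 12λ + 31).
Step 3 — remaining eigenvalues from the quadratic λ² - 12λ + 31 = 0:
  Δ = 12² - 4·31 = 144 - 124 = 20,  λ = (12 ± √20)/2 = (12 ± 4.4721)/2 ≈ 8.2361 or 3.7639.
  Sorted: λ_1 = 8.2361,  λ_2 = 3.7639,  λ_3 = 2  (check: sum = 14 = tr ✓).

Step 4 — unit eigenvector for λ_1 ≈ 8.2361: v spans the null space of (Sigma - λ_1 I), whose rows are
  r_1 = (-1.2361, -2, 1),  r_2 = (-2, -5.2361, -1),  r_3 = (1, -1, -4.2361).
  v is orthogonal to every row, so take v ∝ r_1 × r_2 = ((-2)·(-1) - (1)·(-5.2361), (1)·(-2) - (-1.2361)·(-1), (-1.2361)·(-5.2361) - (-2)·(-2)) ≈ (7.2361, -3.2361, 2.4721).
  Let u = (7.2361, -3.2361, 2.4721).
  ||u|| = √((7.2361)² + (-3.2361)² + (2.4721)²) = √(68.9443) ≈ 8.3033,  v_1 = u/||u|| ≈ (0.8715, -0.3897, 0.2977) (||v_1|| = 1).

λ_1 = 8.2361,  λ_2 = 3.7639,  λ_3 = 2;  v_1 ≈ (0.8715, -0.3897, 0.2977)


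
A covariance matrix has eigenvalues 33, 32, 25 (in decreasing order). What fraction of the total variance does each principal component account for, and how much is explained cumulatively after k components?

Step 1 — total variance = trace(Sigma) = Σ λ_i = 33 + 32 + 25 = 90.

Step 2 — fraction explained by component i = λ_i / Σ λ:
  PC1: 33/90 = 0.3667
  PC2: 32/90 = 0.3556
  PC3: 25/90 = 0.2778

Step 3 — cumulative fraction after k components = (λ_1 + ... + λ_k) / Σ λ:
  k = 1: 33/90 = 0.3667
  k = 2: (33 + 32)/90 = 65/90 = 0.7222
  k = 3: (33 + 32 + 25)/90 = 90/90 = 1

Summary (fraction, with percent):

explained: PC1 0.3667 (36.67%), PC2 0.3556 (35.56%), PC3 0.2778 (27.78%);  cumulative: 0.3667, 0.7222, 1


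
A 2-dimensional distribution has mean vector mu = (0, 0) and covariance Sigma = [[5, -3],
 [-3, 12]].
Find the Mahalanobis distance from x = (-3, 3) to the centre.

Step 1 — centre the observation: (x - mu) = (-3, 3).

Step 2 — invert Sigma. det(Sigma) = 5·12 - (-3)² = 51.
  Sigma^{-1} = (1/det) · [[d, -b], [-b, a]] = [[0.2353, 0.0588],
 [0.0588, 0.098]].

Step 3 — form the quadratic (x - mu)^T · Sigma^{-1} · (x - mu):
  Sigma^{-1} · (x - mu) = (-0.5294, 0.1176).
  (x - mu)^T · [Sigma^{-1} · (x - mu)] = (-3)·(-0.5294) + (3)·(0.1176) = 1.9412.

Step 4 — take square root: d = √(1.9412) ≈ 1.3933.

d(x, mu) = √(1.9412) ≈ 1.3933


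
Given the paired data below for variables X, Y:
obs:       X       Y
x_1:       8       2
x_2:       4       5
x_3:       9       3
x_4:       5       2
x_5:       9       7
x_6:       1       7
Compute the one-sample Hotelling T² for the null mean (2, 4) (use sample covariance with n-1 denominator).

Step 1 — sample mean vector:
  mean(X) = (8 + 4 + 9 + 5 + 9 + 1) / 6 = 36/6 = 6
  mean(Y) = (2 + 5 + 3 + 2 + 7 + 7) / 6 = 26/6 = 4.3333
  x̄ = (6, 4.3333),  deviation x̄ - mu_0 = (6, 4.3333) - (2, 4) = (4, 0.3333).

Step 2 — sample covariance matrix, S[i,j] = (1/(n-1)) · Σ_k (x_{k,i} - mean_i) · (x_{k,j} - mean_j), divisor n-1 = 5:
  S[X,X] = ((2)·(2) + (-2)·(-2) + (3)·(3) + (-1)·(-1) + (3)·(3) + (-5)·(-5)) / 5 = 52/5 = 10.4
  S[X,Y] = ((2)·(-2.3333) + (-2)·(0.6667) + (3)·(-1.3333) + (-1)·(-2.3333) + (3)·(2.6667) + (-5)·(2.6667)) / 5 = -13/5 = -2.6
  S[Y,Y] = ((-2.3333)·(-2.3333) + (0.6667)·(0.6667) + (-1.3333)·(-1.3333) + (-2.3333)·(-2.3333) + (2.6667)·(2.6667) + (2.6667)·(2.6667)) / 5 = 27.3333/5 = 5.4667
  S = [[10.4, -2.6],
 [-2.6, 5.4667]].

Step 3 — invert S. det(S) = 10.4·5.4667 - (-2.6)² = 50.0933.
  S^{-1} = (1/det) · [[d, -b], [-b, a]] = [[0.1091, 0.0519],
 [0.0519, 0.2076]].

Step 4 — quadratic form (x̄ - mu_0)^T · S^{-1} · (x̄ - mu_0):
  S^{-1} · (x̄ - mu_0) = (0.4538, 0.2768),
  (x̄ - mu_0)^T · [...] = (4)·(0.4538) + (0.3333)·(0.2768) = 1.9076.

Step 5 — scale by n: T² = 6 · 1.9076 = 11.4453.

T² ≈ 11.4453


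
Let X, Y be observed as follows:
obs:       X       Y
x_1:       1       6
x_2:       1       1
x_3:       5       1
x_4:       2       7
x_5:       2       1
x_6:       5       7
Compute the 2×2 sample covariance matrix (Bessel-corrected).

Step 1 — column means:
  mean(X) = (1 + 1 + 5 + 2 + 2 + 5) / 6 = 16/6 = 2.6667
  mean(Y) = (6 + 1 + 1 + 7 + 1 + 7) / 6 = 23/6 = 3.8333

Step 2 — sample covariance S[i,j] = (1/(n-1)) · Σ_k (x_{k,i} - mean_i) · (x_{k,j} - mean_j), with n-1 = 5.
  S[X,X] = ((-1.6667)·(-1.6667) + (-1.6667)·(-1.6667) + (2.3333)·(2.3333) + (-0.6667)·(-0.6667) + (-0.6667)·(-0.6667) + (2.3333)·(2.3333)) / 5 = 17.3333/5 = 3.4667
  S[X,Y] = ((-1.6667)·(2.1667) + (-1.6667)·(-2.8333) + (2.3333)·(-2.8333) + (-0.6667)·(3.1667) + (-0.6667)·(-2.8333) + (2.3333)·(3.1667)) / 5 = 1.6667/5 = 0.3333
  S[Y,Y] = ((2.1667)·(2.1667) + (-2.8333)·(-2.8333) + (-2.8333)·(-2.8333) + (3.1667)·(3.1667) + (-2.8333)·(-2.8333) + (3.1667)·(3.1667)) / 5 = 48.8333/5 = 9.7667

S is symmetric (S[j,i] = S[i,j]). Assembling:

S = [[3.4667, 0.3333],
 [0.3333, 9.7667]]


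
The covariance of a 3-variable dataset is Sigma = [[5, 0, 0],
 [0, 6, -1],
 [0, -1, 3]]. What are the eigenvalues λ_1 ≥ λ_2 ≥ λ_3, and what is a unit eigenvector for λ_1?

Step 1 — characteristic polynomial p(λ) = det(λI - Sigma) = λ³ - tr·λ² + c_1·λ - det, where tr = trace, c_1 = sum of the principal 2×2 minors, det = det(Sigma):
  tr = 5 + 6 + 3 = 14,
  c_1 = (5·6 - (0)²) + (5·3 - (0)²) + (6·3 - (-1)²) = 30 + 15 + 17 = 62,
  det = 5·(6·3 - (-1)²) - (0)·((0)·3 - (-1)·(0)) + (0)·((0)·(-1) - 6·(0)) = 5·(17) - (0)·(0) + (0)·(0) = 85.
  So p(λ) = λ³ - 14λ² + 62λ - 85.
Step 2 — look for an integer root (rational root theorem: any rational root is an integer divisor of 85). Testing λ = 5:
  p(5) = 125 - 350 + 310 - 85 = 0  ✓
  Dividing out (λ - 5): p(λ) = (λ - 5)(λ² - 9λ + 17).
Step 3 — remaining eigenvalues from the quadratic λ² - 9λ + 17 = 0:
  Δ = 9² - 4·17 = 81 - 68 = 13,  λ = (9 ± √13)/2 = (9 ± 3.6056)/2 ≈ 6.3028 or 2.6972.
  Sorted: λ_1 = 6.3028,  λ_2 = 5,  λ_3 = 2.6972  (check: sum = 14 = tr ✓).

Step 4 — unit eigenvector for λ_1 ≈ 6.3028: v spans the null space of (Sigma - λ_1 I), whose rows are
  r_1 = (-1.3028, 0, 0),  r_2 = (0, -0.3028, -1),  r_3 = (0, -1, -3.3028).
  v is orthogonal to every row, so take v ∝ r_1 × r_2 = ((0)·(-1) - (0)·(-0.3028), (0)·(0) - (-1.3028)·(-1), (-1.3028)·(-0.3028) - (0)·(0)) ≈ (0, -1.3028, 0.3944).
  Rescale (multiply by -1 so the first nonzero entry is positive): u = (0, 1.3028, -0.3944).
  ||u|| = √((0)² + (1.3028)² + (-0.3944)²) = √(1.8528) ≈ 1.3612,  v_1 = u/||u|| ≈ (0, 0.9571, -0.2898) (||v_1|| = 1).

λ_1 = 6.3028,  λ_2 = 5,  λ_3 = 2.6972;  v_1 ≈ (0, 0.9571, -0.2898)


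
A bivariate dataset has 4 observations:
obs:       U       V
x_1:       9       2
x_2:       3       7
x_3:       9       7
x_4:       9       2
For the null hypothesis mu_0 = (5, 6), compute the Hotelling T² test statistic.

Step 1 — sample mean vector:
  mean(U) = (9 + 3 + 9 + 9) / 4 = 30/4 = 7.5
  mean(V) = (2 + 7 + 7 + 2) / 4 = 18/4 = 4.5
  x̄ = (7.5, 4.5),  deviation x̄ - mu_0 = (7.5, 4.5) - (5, 6) = (2.5, -1.5).

Step 2 — sample covariance matrix, S[i,j] = (1/(n-1)) · Σ_k (x_{k,i} - mean_i) · (x_{k,j} - mean_j), divisor n-1 = 3:
  S[U,U] = ((1.5)·(1.5) + (-4.5)·(-4.5) + (1.5)·(1.5) + (1.5)·(1.5)) / 3 = 27/3 = 9
  S[U,V] = ((1.5)·(-2.5) + (-4.5)·(2.5) + (1.5)·(2.5) + (1.5)·(-2.5)) / 3 = -15/3 = -5
  S[V,V] = ((-2.5)·(-2.5) + (2.5)·(2.5) + (2.5)·(2.5) + (-2.5)·(-2.5)) / 3 = 25/3 = 8.3333
  S = [[9, -5],
 [-5, 8.3333]].

Step 3 — invert S. det(S) = 9·8.3333 - (-5)² = 50.
  S^{-1} = (1/det) · [[d, -b], [-b, a]] = [[0.1667, 0.1],
 [0.1, 0.18]].

Step 4 — quadratic form (x̄ - mu_0)^T · S^{-1} · (x̄ - mu_0):
  S^{-1} · (x̄ - mu_0) = (0.2667, -0.02),
  (x̄ - mu_0)^T · [...] = (2.5)·(0.2667) + (-1.5)·(-0.02) = 0.6967.

Step 5 — scale by n: T² = 4 · 0.6967 = 2.7867.

T² ≈ 2.7867


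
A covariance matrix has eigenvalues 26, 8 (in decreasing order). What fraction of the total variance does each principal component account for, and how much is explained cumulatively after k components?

Step 1 — total variance = trace(Sigma) = Σ λ_i = 26 + 8 = 34.

Step 2 — fraction explained by component i = λ_i / Σ λ:
  PC1: 26/34 = 0.7647
  PC2: 8/34 = 0.2353

Step 3 — cumulative fraction after k components = (λ_1 + ... + λ_k) / Σ λ:
  k = 1: 26/34 = 0.7647
  k = 2: (26 + 8)/34 = 34/34 = 1

Summary (fraction, with percent):

explained: PC1 0.7647 (76.47%), PC2 0.2353 (23.53%);  cumulative: 0.7647, 1


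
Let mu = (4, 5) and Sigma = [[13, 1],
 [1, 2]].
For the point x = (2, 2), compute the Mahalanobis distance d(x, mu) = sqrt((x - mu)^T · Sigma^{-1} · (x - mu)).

Step 1 — centre the observation: (x - mu) = (-2, -3).

Step 2 — invert Sigma. det(Sigma) = 13·2 - (1)² = 25.
  Sigma^{-1} = (1/det) · [[d, -b], [-b, a]] = [[0.08, -0.04],
 [-0.04, 0.52]].

Step 3 — form the quadratic (x - mu)^T · Sigma^{-1} · (x - mu):
  Sigma^{-1} · (x - mu) = (-0.04, -1.48).
  (x - mu)^T · [Sigma^{-1} · (x - mu)] = (-2)·(-0.04) + (-3)·(-1.48) = 4.52.

Step 4 — take square root: d = √(4.52) ≈ 2.126.

d(x, mu) = √(4.52) ≈ 2.126


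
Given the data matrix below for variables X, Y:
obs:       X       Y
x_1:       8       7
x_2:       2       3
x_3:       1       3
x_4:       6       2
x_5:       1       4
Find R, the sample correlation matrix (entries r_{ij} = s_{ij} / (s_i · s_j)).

Step 1 — column means:
  mean(X) = (8 + 2 + 1 + 6 + 1) / 5 = 18/5 = 3.6
  mean(Y) = (7 + 3 + 3 + 2 + 4) / 5 = 19/5 = 3.8

Step 2 — sample variances and covariances s[i,j] = (1/(n-1)) · Σ_k (x_{k,i} - mean_i) · (x_{k,j} - mean_j), with n-1 = 4:
  s[X,X] = ((4.4)·(4.4) + (-1.6)·(-1.6) + (-2.6)·(-2.6) + (2.4)·(2.4) + (-2.6)·(-2.6)) / 4 = 41.2/4 = 10.3
  s[X,Y] = ((4.4)·(3.2) + (-1.6)·(-0.8) + (-2.6)·(-0.8) + (2.4)·(-1.8) + (-2.6)·(0.2)) / 4 = 12.6/4 = 3.15
  s[Y,Y] = ((3.2)·(3.2) + (-0.8)·(-0.8) + (-0.8)·(-0.8) + (-1.8)·(-1.8) + (0.2)·(0.2)) / 4 = 14.8/4 = 3.7
  Sample standard deviations s_i = √(s[i,i]):
  s(X) = √(10.3) = 3.2094
  s(Y) = √(3.7) = 1.9235

Step 3 — r_{ij} = s_{ij} / (s_i · s_j):
  r[X,X] = 1 (diagonal).
  r[X,Y] = 3.15 / (3.2094 · 1.9235) = 3.15 / 6.1733 = 0.5103
  r[Y,Y] = 1 (diagonal).

R is symmetric with unit diagonal. Assembling:

R = [[1, 0.5103],
 [0.5103, 1]]


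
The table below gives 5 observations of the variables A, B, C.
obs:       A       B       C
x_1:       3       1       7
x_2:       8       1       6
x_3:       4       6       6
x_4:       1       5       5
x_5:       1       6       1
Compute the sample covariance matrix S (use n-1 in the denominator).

Step 1 — column means:
  mean(A) = (3 + 8 + 4 + 1 + 1) / 5 = 17/5 = 3.4
  mean(B) = (1 + 1 + 6 + 5 + 6) / 5 = 19/5 = 3.8
  mean(C) = (7 + 6 + 6 + 5 + 1) / 5 = 25/5 = 5

Step 2 — sample covariance S[i,j] = (1/(n-1)) · Σ_k (x_{k,i} - mean_i) · (x_{k,j} - mean_j), with n-1 = 4.
  S[A,A] = ((-0.4)·(-0.4) + (4.6)·(4.6) + (0.6)·(0.6) + (-2.4)·(-2.4) + (-2.4)·(-2.4)) / 4 = 33.2/4 = 8.3
  S[A,B] = ((-0.4)·(-2.8) + (4.6)·(-2.8) + (0.6)·(2.2) + (-2.4)·(1.2) + (-2.4)·(2.2)) / 4 = -18.6/4 = -4.65
  S[A,C] = ((-0.4)·(2) + (4.6)·(1) + (0.6)·(1) + (-2.4)·(0) + (-2.4)·(-4)) / 4 = 14/4 = 3.5
  S[B,B] = ((-2.8)·(-2.8) + (-2.8)·(-2.8) + (2.2)·(2.2) + (1.2)·(1.2) + (2.2)·(2.2)) / 4 = 26.8/4 = 6.7
  S[B,C] = ((-2.8)·(2) + (-2.8)·(1) + (2.2)·(1) + (1.2)·(0) + (2.2)·(-4)) / 4 = -15/4 = -3.75
  S[C,C] = ((2)·(2) + (1)·(1) + (1)·(1) + (0)·(0) + (-4)·(-4)) / 4 = 22/4 = 5.5

S is symmetric (S[j,i] = S[i,j]). Assembling:

S = [[8.3, -4.65, 3.5],
 [-4.65, 6.7, -3.75],
 [3.5, -3.75, 5.5]]


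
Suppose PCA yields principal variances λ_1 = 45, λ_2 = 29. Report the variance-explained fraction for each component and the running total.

Step 1 — total variance = trace(Sigma) = Σ λ_i = 45 + 29 = 74.

Step 2 — fraction explained by component i = λ_i / Σ λ:
  PC1: 45/74 = 0.6081
  PC2: 29/74 = 0.3919

Step 3 — cumulative fraction after k components = (λ_1 + ... + λ_k) / Σ λ:
  k = 1: 45/74 = 0.6081
  k = 2: (45 + 29)/74 = 74/74 = 1

Summary (fraction, with percent):

explained: PC1 0.6081 (60.81%), PC2 0.3919 (39.19%);  cumulative: 0.6081, 1


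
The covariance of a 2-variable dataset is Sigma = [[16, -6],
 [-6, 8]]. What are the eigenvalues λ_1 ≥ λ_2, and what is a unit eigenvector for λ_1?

Step 1 — characteristic polynomial of 2×2 Sigma:
  det(Sigma - λI) = λ² - trace · λ + det = 0.
  trace = 16 + 8 = 24, det = 16·8 - (-6)² = 92.
Step 2 — discriminant:
  Δ = trace² - 4·det = 576 - 368 = 208.
Step 3 — eigenvalues:
  λ = (trace ± √Δ)/2 = (24 ± 14.4222)/2,
  λ_1 = 19.2111,  λ_2 = 4.7889.

Step 4 — unit eigenvector for λ_1: solve (Sigma - λ_1 I)v = 0. First row:
  (16 - 19.2111)·v_x + (-6)·v_y = 0, i.e. (-3.2111)·v_x + (-6)·v_y = 0,
  so v ∝ (b, λ_1 - a) = (-6, 3.2111); multiply by -1 so the first entry is positive: u = (6, -3.2111).
  ||u|| = √((6)² + (-3.2111)²) = √(46.3112) ≈ 6.8052,
  v_1 = u/||u|| ≈ (0.8817, -0.4719) (||v_1|| = 1).

λ_1 = 19.2111,  λ_2 = 4.7889;  v_1 ≈ (0.8817, -0.4719)


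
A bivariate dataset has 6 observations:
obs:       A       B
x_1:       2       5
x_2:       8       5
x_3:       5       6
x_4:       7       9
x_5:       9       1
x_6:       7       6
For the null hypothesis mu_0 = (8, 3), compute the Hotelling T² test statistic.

Step 1 — sample mean vector:
  mean(A) = (2 + 8 + 5 + 7 + 9 + 7) / 6 = 38/6 = 6.3333
  mean(B) = (5 + 5 + 6 + 9 + 1 + 6) / 6 = 32/6 = 5.3333
  x̄ = (6.3333, 5.3333),  deviation x̄ - mu_0 = (6.3333, 5.3333) - (8, 3) = (-1.6667, 2.3333).

Step 2 — sample covariance matrix, S[i,j] = (1/(n-1)) · Σ_k (x_{k,i} - mean_i) · (x_{k,j} - mean_j), divisor n-1 = 5:
  S[A,A] = ((-4.3333)·(-4.3333) + (1.6667)·(1.6667) + (-1.3333)·(-1.3333) + (0.6667)·(0.6667) + (2.6667)·(2.6667) + (0.6667)·(0.6667)) / 5 = 31.3333/5 = 6.2667
  S[A,B] = ((-4.3333)·(-0.3333) + (1.6667)·(-0.3333) + (-1.3333)·(0.6667) + (0.6667)·(3.6667) + (2.6667)·(-4.3333) + (0.6667)·(0.6667)) / 5 = -8.6667/5 = -1.7333
  S[B,B] = ((-0.3333)·(-0.3333) + (-0.3333)·(-0.3333) + (0.6667)·(0.6667) + (3.6667)·(3.6667) + (-4.3333)·(-4.3333) + (0.6667)·(0.6667)) / 5 = 33.3333/5 = 6.6667
  S = [[6.2667, -1.7333],
 [-1.7333, 6.6667]].

Step 3 — invert S. det(S) = 6.2667·6.6667 - (-1.7333)² = 38.7733.
  S^{-1} = (1/det) · [[d, -b], [-b, a]] = [[0.1719, 0.0447],
 [0.0447, 0.1616]].

Step 4 — quadratic form (x̄ - mu_0)^T · S^{-1} · (x̄ - mu_0):
  S^{-1} · (x̄ - mu_0) = (-0.1823, 0.3026),
  (x̄ - mu_0)^T · [...] = (-1.6667)·(-0.1823) + (2.3333)·(0.3026) = 1.0099.

Step 5 — scale by n: T² = 6 · 1.0099 = 6.0591.

T² ≈ 6.0591


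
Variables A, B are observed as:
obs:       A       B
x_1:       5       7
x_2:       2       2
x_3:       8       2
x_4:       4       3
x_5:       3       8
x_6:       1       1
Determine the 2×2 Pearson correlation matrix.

Step 1 — column means:
  mean(A) = (5 + 2 + 8 + 4 + 3 + 1) / 6 = 23/6 = 3.8333
  mean(B) = (7 + 2 + 2 + 3 + 8 + 1) / 6 = 23/6 = 3.8333

Step 2 — sample variances and covariances s[i,j] = (1/(n-1)) · Σ_k (x_{k,i} - mean_i) · (x_{k,j} - mean_j), with n-1 = 5:
  s[A,A] = ((1.1667)·(1.1667) + (-1.8333)·(-1.8333) + (4.1667)·(4.1667) + (0.1667)·(0.1667) + (-0.8333)·(-0.8333) + (-2.8333)·(-2.8333)) / 5 = 30.8333/5 = 6.1667
  s[A,B] = ((1.1667)·(3.1667) + (-1.8333)·(-1.8333) + (4.1667)·(-1.8333) + (0.1667)·(-0.8333) + (-0.8333)·(4.1667) + (-2.8333)·(-2.8333)) / 5 = 3.8333/5 = 0.7667
  s[B,B] = ((3.1667)·(3.1667) + (-1.8333)·(-1.8333) + (-1.8333)·(-1.8333) + (-0.8333)·(-0.8333) + (4.1667)·(4.1667) + (-2.8333)·(-2.8333)) / 5 = 42.8333/5 = 8.5667
  Sample standard deviations s_i = √(s[i,i]):
  s(A) = √(6.1667) = 2.4833
  s(B) = √(8.5667) = 2.9269

Step 3 — r_{ij} = s_{ij} / (s_i · s_j):
  r[A,A] = 1 (diagonal).
  r[A,B] = 0.7667 / (2.4833 · 2.9269) = 0.7667 / 7.2683 = 0.1055
  r[B,B] = 1 (diagonal).

R is symmetric with unit diagonal. Assembling:

R = [[1, 0.1055],
 [0.1055, 1]]


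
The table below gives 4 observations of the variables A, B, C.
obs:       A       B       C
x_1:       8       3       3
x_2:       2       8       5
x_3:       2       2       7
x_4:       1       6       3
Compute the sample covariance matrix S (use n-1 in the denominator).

Step 1 — column means:
  mean(A) = (8 + 2 + 2 + 1) / 4 = 13/4 = 3.25
  mean(B) = (3 + 8 + 2 + 6) / 4 = 19/4 = 4.75
  mean(C) = (3 + 5 + 7 + 3) / 4 = 18/4 = 4.5

Step 2 — sample covariance S[i,j] = (1/(n-1)) · Σ_k (x_{k,i} - mean_i) · (x_{k,j} - mean_j), with n-1 = 3.
  S[A,A] = ((4.75)·(4.75) + (-1.25)·(-1.25) + (-1.25)·(-1.25) + (-2.25)·(-2.25)) / 3 = 30.75/3 = 10.25
  S[A,B] = ((4.75)·(-1.75) + (-1.25)·(3.25) + (-1.25)·(-2.75) + (-2.25)·(1.25)) / 3 = -11.75/3 = -3.9167
  S[A,C] = ((4.75)·(-1.5) + (-1.25)·(0.5) + (-1.25)·(2.5) + (-2.25)·(-1.5)) / 3 = -7.5/3 = -2.5
  S[B,B] = ((-1.75)·(-1.75) + (3.25)·(3.25) + (-2.75)·(-2.75) + (1.25)·(1.25)) / 3 = 22.75/3 = 7.5833
  S[B,C] = ((-1.75)·(-1.5) + (3.25)·(0.5) + (-2.75)·(2.5) + (1.25)·(-1.5)) / 3 = -4.5/3 = -1.5
  S[C,C] = ((-1.5)·(-1.5) + (0.5)·(0.5) + (2.5)·(2.5) + (-1.5)·(-1.5)) / 3 = 11/3 = 3.6667

S is symmetric (S[j,i] = S[i,j]). Assembling:

S = [[10.25, -3.9167, -2.5],
 [-3.9167, 7.5833, -1.5],
 [-2.5, -1.5, 3.6667]]


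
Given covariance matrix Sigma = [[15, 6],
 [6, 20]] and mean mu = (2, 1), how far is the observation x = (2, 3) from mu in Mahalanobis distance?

Step 1 — centre the observation: (x - mu) = (0, 2).

Step 2 — invert Sigma. det(Sigma) = 15·20 - (6)² = 264.
  Sigma^{-1} = (1/det) · [[d, -b], [-b, a]] = [[0.0758, -0.0227],
 [-0.0227, 0.0568]].

Step 3 — form the quadratic (x - mu)^T · Sigma^{-1} · (x - mu):
  Sigma^{-1} · (x - mu) = (-0.0455, 0.1136).
  (x - mu)^T · [Sigma^{-1} · (x - mu)] = (0)·(-0.0455) + (2)·(0.1136) = 0.2273.

Step 4 — take square root: d = √(0.2273) ≈ 0.4767.

d(x, mu) = √(0.2273) ≈ 0.4767


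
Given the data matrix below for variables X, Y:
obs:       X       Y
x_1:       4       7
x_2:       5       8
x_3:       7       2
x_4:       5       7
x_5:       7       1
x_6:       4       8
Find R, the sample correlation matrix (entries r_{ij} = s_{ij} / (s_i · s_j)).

Step 1 — column means:
  mean(X) = (4 + 5 + 7 + 5 + 7 + 4) / 6 = 32/6 = 5.3333
  mean(Y) = (7 + 8 + 2 + 7 + 1 + 8) / 6 = 33/6 = 5.5

Step 2 — sample variances and covariances s[i,j] = (1/(n-1)) · Σ_k (x_{k,i} - mean_i) · (x_{k,j} - mean_j), with n-1 = 5:
  s[X,X] = ((-1.3333)·(-1.3333) + (-0.3333)·(-0.3333) + (1.6667)·(1.6667) + (-0.3333)·(-0.3333) + (1.6667)·(1.6667) + (-1.3333)·(-1.3333)) / 5 = 9.3333/5 = 1.8667
  s[X,Y] = ((-1.3333)·(1.5) + (-0.3333)·(2.5) + (1.6667)·(-3.5) + (-0.3333)·(1.5) + (1.6667)·(-4.5) + (-1.3333)·(2.5)) / 5 = -20/5 = -4
  s[Y,Y] = ((1.5)·(1.5) + (2.5)·(2.5) + (-3.5)·(-3.5) + (1.5)·(1.5) + (-4.5)·(-4.5) + (2.5)·(2.5)) / 5 = 49.5/5 = 9.9
  Sample standard deviations s_i = √(s[i,i]):
  s(X) = √(1.8667) = 1.3663
  s(Y) = √(9.9) = 3.1464

Step 3 — r_{ij} = s_{ij} / (s_i · s_j):
  r[X,X] = 1 (diagonal).
  r[X,Y] = -4 / (1.3663 · 3.1464) = -4 / 4.2988 = -0.9305
  r[Y,Y] = 1 (diagonal).

R is symmetric with unit diagonal. Assembling:

R = [[1, -0.9305],
 [-0.9305, 1]]


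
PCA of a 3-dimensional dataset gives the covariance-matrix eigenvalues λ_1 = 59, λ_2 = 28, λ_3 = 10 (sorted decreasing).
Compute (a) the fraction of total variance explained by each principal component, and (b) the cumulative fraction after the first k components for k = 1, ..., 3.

Step 1 — total variance = trace(Sigma) = Σ λ_i = 59 + 28 + 10 = 97.

Step 2 — fraction explained by component i = λ_i / Σ λ:
  PC1: 59/97 = 0.6082
  PC2: 28/97 = 0.2887
  PC3: 10/97 = 0.1031

Step 3 — cumulative fraction after k components = (λ_1 + ... + λ_k) / Σ λ:
  k = 1: 59/97 = 0.6082
  k = 2: (59 + 28)/97 = 87/97 = 0.8969
  k = 3: (59 + 28 + 10)/97 = 97/97 = 1

Summary (fraction, with percent):

explained: PC1 0.6082 (60.82%), PC2 0.2887 (28.87%), PC3 0.1031 (10.31%);  cumulative: 0.6082, 0.8969, 1


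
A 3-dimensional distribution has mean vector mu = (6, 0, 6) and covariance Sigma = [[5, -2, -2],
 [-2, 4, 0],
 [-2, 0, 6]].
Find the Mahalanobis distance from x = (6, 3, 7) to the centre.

Step 1 — centre the observation: (x - mu) = (0, 3, 1).

Step 2 — invert Sigma (cofactor / det for 3×3, or solve directly):
  Sigma^{-1} = [[0.3, 0.15, 0.1],
 [0.15, 0.325, 0.05],
 [0.1, 0.05, 0.2]].

Step 3 — form the quadratic (x - mu)^T · Sigma^{-1} · (x - mu):
  Sigma^{-1} · (x - mu) = (0.55, 1.025, 0.35).
  (x - mu)^T · [Sigma^{-1} · (x - mu)] = (0)·(0.55) + (3)·(1.025) + (1)·(0.35) = 3.425.

Step 4 — take square root: d = √(3.425) ≈ 1.8507.

d(x, mu) = √(3.425) ≈ 1.8507


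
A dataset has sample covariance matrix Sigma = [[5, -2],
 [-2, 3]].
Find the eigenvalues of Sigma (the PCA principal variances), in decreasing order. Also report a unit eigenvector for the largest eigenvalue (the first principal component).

Step 1 — characteristic polynomial of 2×2 Sigma:
  det(Sigma - λI) = λ² - trace · λ + det = 0.
  trace = 5 + 3 = 8, det = 5·3 - (-2)² = 11.
Step 2 — discriminant:
  Δ = trace² - 4·det = 64 - 44 = 20.
Step 3 — eigenvalues:
  λ = (trace ± √Δ)/2 = (8 ± 4.4721)/2,
  λ_1 = 6.2361,  λ_2 = 1.7639.

Step 4 — unit eigenvector for λ_1: solve (Sigma - λ_1 I)v = 0. First row:
  (5 - 6.2361)·v_x + (-2)·v_y = 0, i.e. (-1.2361)·v_x + (-2)·v_y = 0,
  so v ∝ (b, λ_1 - a) = (-2, 1.2361); multiply by -1 so the first entry is positive: u = (2, -1.2361).
  ||u|| = √((2)² + (-1.2361)²) = √(5.5279) ≈ 2.3511,
  v_1 = u/||u|| ≈ (0.8507, -0.5257) (||v_1|| = 1).

λ_1 = 6.2361,  λ_2 = 1.7639;  v_1 ≈ (0.8507, -0.5257)


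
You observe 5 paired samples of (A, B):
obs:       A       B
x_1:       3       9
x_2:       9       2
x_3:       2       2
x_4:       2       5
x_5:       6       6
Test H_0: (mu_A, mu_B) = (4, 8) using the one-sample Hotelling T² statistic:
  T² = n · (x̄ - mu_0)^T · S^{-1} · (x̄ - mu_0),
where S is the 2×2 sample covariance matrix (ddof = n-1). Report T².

Step 1 — sample mean vector:
  mean(A) = (3 + 9 + 2 + 2 + 6) / 5 = 22/5 = 4.4
  mean(B) = (9 + 2 + 2 + 5 + 6) / 5 = 24/5 = 4.8
  x̄ = (4.4, 4.8),  deviation x̄ - mu_0 = (4.4, 4.8) - (4, 8) = (0.4, -3.2).

Step 2 — sample covariance matrix, S[i,j] = (1/(n-1)) · Σ_k (x_{k,i} - mean_i) · (x_{k,j} - mean_j), divisor n-1 = 4:
  S[A,A] = ((-1.4)·(-1.4) + (4.6)·(4.6) + (-2.4)·(-2.4) + (-2.4)·(-2.4) + (1.6)·(1.6)) / 4 = 37.2/4 = 9.3
  S[A,B] = ((-1.4)·(4.2) + (4.6)·(-2.8) + (-2.4)·(-2.8) + (-2.4)·(0.2) + (1.6)·(1.2)) / 4 = -10.6/4 = -2.65
  S[B,B] = ((4.2)·(4.2) + (-2.8)·(-2.8) + (-2.8)·(-2.8) + (0.2)·(0.2) + (1.2)·(1.2)) / 4 = 34.8/4 = 8.7
  S = [[9.3, -2.65],
 [-2.65, 8.7]].

Step 3 — invert S. det(S) = 9.3·8.7 - (-2.65)² = 73.8875.
  S^{-1} = (1/det) · [[d, -b], [-b, a]] = [[0.1177, 0.0359],
 [0.0359, 0.1259]].

Step 4 — quadratic form (x̄ - mu_0)^T · S^{-1} · (x̄ - mu_0):
  S^{-1} · (x̄ - mu_0) = (-0.0677, -0.3884),
  (x̄ - mu_0)^T · [...] = (0.4)·(-0.0677) + (-3.2)·(-0.3884) = 1.2159.

Step 5 — scale by n: T² = 5 · 1.2159 = 6.0795.

T² ≈ 6.0795


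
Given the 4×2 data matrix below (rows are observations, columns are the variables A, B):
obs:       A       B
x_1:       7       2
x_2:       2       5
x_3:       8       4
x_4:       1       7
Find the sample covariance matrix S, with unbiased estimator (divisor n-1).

Step 1 — column means:
  mean(A) = (7 + 2 + 8 + 1) / 4 = 18/4 = 4.5
  mean(B) = (2 + 5 + 4 + 7) / 4 = 18/4 = 4.5

Step 2 — sample covariance S[i,j] = (1/(n-1)) · Σ_k (x_{k,i} - mean_i) · (x_{k,j} - mean_j), with n-1 = 3.
  S[A,A] = ((2.5)·(2.5) + (-2.5)·(-2.5) + (3.5)·(3.5) + (-3.5)·(-3.5)) / 3 = 37/3 = 12.3333
  S[A,B] = ((2.5)·(-2.5) + (-2.5)·(0.5) + (3.5)·(-0.5) + (-3.5)·(2.5)) / 3 = -18/3 = -6
  S[B,B] = ((-2.5)·(-2.5) + (0.5)·(0.5) + (-0.5)·(-0.5) + (2.5)·(2.5)) / 3 = 13/3 = 4.3333

S is symmetric (S[j,i] = S[i,j]). Assembling:

S = [[12.3333, -6],
 [-6, 4.3333]]


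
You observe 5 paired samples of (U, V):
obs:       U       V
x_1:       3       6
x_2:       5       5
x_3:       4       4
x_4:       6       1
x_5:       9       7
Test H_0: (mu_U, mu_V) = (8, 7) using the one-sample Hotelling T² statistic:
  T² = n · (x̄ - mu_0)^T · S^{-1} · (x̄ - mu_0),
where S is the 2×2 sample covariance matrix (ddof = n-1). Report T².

Step 1 — sample mean vector:
  mean(U) = (3 + 5 + 4 + 6 + 9) / 5 = 27/5 = 5.4
  mean(V) = (6 + 5 + 4 + 1 + 7) / 5 = 23/5 = 4.6
  x̄ = (5.4, 4.6),  deviation x̄ - mu_0 = (5.4, 4.6) - (8, 7) = (-2.6, -2.4).

Step 2 — sample covariance matrix, S[i,j] = (1/(n-1)) · Σ_k (x_{k,i} - mean_i) · (x_{k,j} - mean_j), divisor n-1 = 4:
  S[U,U] = ((-2.4)·(-2.4) + (-0.4)·(-0.4) + (-1.4)·(-1.4) + (0.6)·(0.6) + (3.6)·(3.6)) / 4 = 21.2/4 = 5.3
  S[U,V] = ((-2.4)·(1.4) + (-0.4)·(0.4) + (-1.4)·(-0.6) + (0.6)·(-3.6) + (3.6)·(2.4)) / 4 = 3.8/4 = 0.95
  S[V,V] = ((1.4)·(1.4) + (0.4)·(0.4) + (-0.6)·(-0.6) + (-3.6)·(-3.6) + (2.4)·(2.4)) / 4 = 21.2/4 = 5.3
  S = [[5.3, 0.95],
 [0.95, 5.3]].

Step 3 — invert S. det(S) = 5.3·5.3 - (0.95)² = 27.1875.
  S^{-1} = (1/det) · [[d, -b], [-b, a]] = [[0.1949, -0.0349],
 [-0.0349, 0.1949]].

Step 4 — quadratic form (x̄ - mu_0)^T · S^{-1} · (x̄ - mu_0):
  S^{-1} · (x̄ - mu_0) = (-0.423, -0.377),
  (x̄ - mu_0)^T · [...] = (-2.6)·(-0.423) + (-2.4)·(-0.377) = 2.0046.

Step 5 — scale by n: T² = 5 · 2.0046 = 10.023.

T² ≈ 10.023


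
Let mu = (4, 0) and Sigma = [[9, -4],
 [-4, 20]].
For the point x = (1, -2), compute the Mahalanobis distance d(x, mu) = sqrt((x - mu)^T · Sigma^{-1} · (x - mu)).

Step 1 — centre the observation: (x - mu) = (-3, -2).

Step 2 — invert Sigma. det(Sigma) = 9·20 - (-4)² = 164.
  Sigma^{-1} = (1/det) · [[d, -b], [-b, a]] = [[0.122, 0.0244],
 [0.0244, 0.0549]].

Step 3 — form the quadratic (x - mu)^T · Sigma^{-1} · (x - mu):
  Sigma^{-1} · (x - mu) = (-0.4146, -0.1829).
  (x - mu)^T · [Sigma^{-1} · (x - mu)] = (-3)·(-0.4146) + (-2)·(-0.1829) = 1.6098.

Step 4 — take square root: d = √(1.6098) ≈ 1.2688.

d(x, mu) = √(1.6098) ≈ 1.2688


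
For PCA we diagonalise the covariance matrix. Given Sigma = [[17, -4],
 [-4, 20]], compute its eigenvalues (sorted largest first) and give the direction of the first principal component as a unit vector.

Step 1 — characteristic polynomial of 2×2 Sigma:
  det(Sigma - λI) = λ² - trace · λ + det = 0.
  trace = 17 + 20 = 37, det = 17·20 - (-4)² = 324.
Step 2 — discriminant:
  Δ = trace² - 4·det = 1369 - 1296 = 73.
Step 3 — eigenvalues:
  λ = (trace ± √Δ)/2 = (37 ± 8.544)/2,
  λ_1 = 22.772,  λ_2 = 14.228.

Step 4 — unit eigenvector for λ_1: solve (Sigma - λ_1 I)v = 0. First row:
  (17 - 22.772)·v_x + (-4)·v_y = 0, i.e. (-5.772)·v_x + (-4)·v_y = 0,
  so v ∝ (b, λ_1 - a) = (-4, 5.772); multiply by -1 so the first entry is positive: u = (4, -5.772).
  ||u|| = √((4)² + (-5.772)²) = √(49.316) ≈ 7.0225,
  v_1 = u/||u|| ≈ (0.5696, -0.8219) (||v_1|| = 1).

λ_1 = 22.772,  λ_2 = 14.228;  v_1 ≈ (0.5696, -0.8219)


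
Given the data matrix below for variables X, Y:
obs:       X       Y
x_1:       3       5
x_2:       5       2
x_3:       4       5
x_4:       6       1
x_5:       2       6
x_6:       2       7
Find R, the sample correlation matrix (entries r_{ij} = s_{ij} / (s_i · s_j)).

Step 1 — column means:
  mean(X) = (3 + 5 + 4 + 6 + 2 + 2) / 6 = 22/6 = 3.6667
  mean(Y) = (5 + 2 + 5 + 1 + 6 + 7) / 6 = 26/6 = 4.3333

Step 2 — sample variances and covariances s[i,j] = (1/(n-1)) · Σ_k (x_{k,i} - mean_i) · (x_{k,j} - mean_j), with n-1 = 5:
  s[X,X] = ((-0.6667)·(-0.6667) + (1.3333)·(1.3333) + (0.3333)·(0.3333) + (2.3333)·(2.3333) + (-1.6667)·(-1.6667) + (-1.6667)·(-1.6667)) / 5 = 13.3333/5 = 2.6667
  s[X,Y] = ((-0.6667)·(0.6667) + (1.3333)·(-2.3333) + (0.3333)·(0.6667) + (2.3333)·(-3.3333) + (-1.6667)·(1.6667) + (-1.6667)·(2.6667)) / 5 = -18.3333/5 = -3.6667
  s[Y,Y] = ((0.6667)·(0.6667) + (-2.3333)·(-2.3333) + (0.6667)·(0.6667) + (-3.3333)·(-3.3333) + (1.6667)·(1.6667) + (2.6667)·(2.6667)) / 5 = 27.3333/5 = 5.4667
  Sample standard deviations s_i = √(s[i,i]):
  s(X) = √(2.6667) = 1.633
  s(Y) = √(5.4667) = 2.3381

Step 3 — r_{ij} = s_{ij} / (s_i · s_j):
  r[X,X] = 1 (diagonal).
  r[X,Y] = -3.6667 / (1.633 · 2.3381) = -3.6667 / 3.8181 = -0.9603
  r[Y,Y] = 1 (diagonal).

R is symmetric with unit diagonal. Assembling:

R = [[1, -0.9603],
 [-0.9603, 1]]


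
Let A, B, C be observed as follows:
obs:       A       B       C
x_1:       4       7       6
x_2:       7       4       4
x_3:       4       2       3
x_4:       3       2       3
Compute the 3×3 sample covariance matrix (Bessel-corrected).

Step 1 — column means:
  mean(A) = (4 + 7 + 4 + 3) / 4 = 18/4 = 4.5
  mean(B) = (7 + 4 + 2 + 2) / 4 = 15/4 = 3.75
  mean(C) = (6 + 4 + 3 + 3) / 4 = 16/4 = 4

Step 2 — sample covariance S[i,j] = (1/(n-1)) · Σ_k (x_{k,i} - mean_i) · (x_{k,j} - mean_j), with n-1 = 3.
  S[A,A] = ((-0.5)·(-0.5) + (2.5)·(2.5) + (-0.5)·(-0.5) + (-1.5)·(-1.5)) / 3 = 9/3 = 3
  S[A,B] = ((-0.5)·(3.25) + (2.5)·(0.25) + (-0.5)·(-1.75) + (-1.5)·(-1.75)) / 3 = 2.5/3 = 0.8333
  S[A,C] = ((-0.5)·(2) + (2.5)·(0) + (-0.5)·(-1) + (-1.5)·(-1)) / 3 = 1/3 = 0.3333
  S[B,B] = ((3.25)·(3.25) + (0.25)·(0.25) + (-1.75)·(-1.75) + (-1.75)·(-1.75)) / 3 = 16.75/3 = 5.5833
  S[B,C] = ((3.25)·(2) + (0.25)·(0) + (-1.75)·(-1) + (-1.75)·(-1)) / 3 = 10/3 = 3.3333
  S[C,C] = ((2)·(2) + (0)·(0) + (-1)·(-1) + (-1)·(-1)) / 3 = 6/3 = 2

S is symmetric (S[j,i] = S[i,j]). Assembling:

S = [[3, 0.8333, 0.3333],
 [0.8333, 5.5833, 3.3333],
 [0.3333, 3.3333, 2]]


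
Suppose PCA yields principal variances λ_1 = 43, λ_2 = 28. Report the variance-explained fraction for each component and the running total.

Step 1 — total variance = trace(Sigma) = Σ λ_i = 43 + 28 = 71.

Step 2 — fraction explained by component i = λ_i / Σ λ:
  PC1: 43/71 = 0.6056
  PC2: 28/71 = 0.3944

Step 3 — cumulative fraction after k components = (λ_1 + ... + λ_k) / Σ λ:
  k = 1: 43/71 = 0.6056
  k = 2: (43 + 28)/71 = 71/71 = 1

Summary (fraction, with percent):

explained: PC1 0.6056 (60.56%), PC2 0.3944 (39.44%);  cumulative: 0.6056, 1


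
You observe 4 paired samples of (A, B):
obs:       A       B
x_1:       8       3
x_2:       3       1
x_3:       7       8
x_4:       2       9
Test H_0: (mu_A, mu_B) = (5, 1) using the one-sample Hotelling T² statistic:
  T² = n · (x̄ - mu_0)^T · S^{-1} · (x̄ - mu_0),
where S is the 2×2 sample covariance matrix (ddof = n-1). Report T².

Step 1 — sample mean vector:
  mean(A) = (8 + 3 + 7 + 2) / 4 = 20/4 = 5
  mean(B) = (3 + 1 + 8 + 9) / 4 = 21/4 = 5.25
  x̄ = (5, 5.25),  deviation x̄ - mu_0 = (5, 5.25) - (5, 1) = (0, 4.25).

Step 2 — sample covariance matrix, S[i,j] = (1/(n-1)) · Σ_k (x_{k,i} - mean_i) · (x_{k,j} - mean_j), divisor n-1 = 3:
  S[A,A] = ((3)·(3) + (-2)·(-2) + (2)·(2) + (-3)·(-3)) / 3 = 26/3 = 8.6667
  S[A,B] = ((3)·(-2.25) + (-2)·(-4.25) + (2)·(2.75) + (-3)·(3.75)) / 3 = -4/3 = -1.3333
  S[B,B] = ((-2.25)·(-2.25) + (-4.25)·(-4.25) + (2.75)·(2.75) + (3.75)·(3.75)) / 3 = 44.75/3 = 14.9167
  S = [[8.6667, -1.3333],
 [-1.3333, 14.9167]].

Step 3 — invert S. det(S) = 8.6667·14.9167 - (-1.3333)² = 127.5.
  S^{-1} = (1/det) · [[d, -b], [-b, a]] = [[0.117, 0.0105],
 [0.0105, 0.068]].

Step 4 — quadratic form (x̄ - mu_0)^T · S^{-1} · (x̄ - mu_0):
  S^{-1} · (x̄ - mu_0) = (0.0444, 0.2889),
  (x̄ - mu_0)^T · [...] = (0)·(0.0444) + (4.25)·(0.2889) = 1.2278.

Step 5 — scale by n: T² = 4 · 1.2278 = 4.9111.

T² ≈ 4.9111
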